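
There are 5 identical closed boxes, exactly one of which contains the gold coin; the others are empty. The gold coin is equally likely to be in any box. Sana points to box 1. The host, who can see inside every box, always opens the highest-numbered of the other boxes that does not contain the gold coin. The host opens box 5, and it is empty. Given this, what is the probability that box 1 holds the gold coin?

Apply Bayes' rule, conditioning on where the gold coin actually is.
If it is in any of boxes 1, 2, 3, and 4 (prior 1/5 each): box 5 is the highest-numbered option available, probability 1; weight (1/5)·1 = 1/5 each.
If it is in box 5 (prior 1/5): the host opened box 5, so this case is ruled out; weight (1/5)·0 = 0.
The weights sum to 4/5.
So P(the gold coin in box 1 | the host opened box 5) = (1/5) / (4/5) = 1/4.

1/4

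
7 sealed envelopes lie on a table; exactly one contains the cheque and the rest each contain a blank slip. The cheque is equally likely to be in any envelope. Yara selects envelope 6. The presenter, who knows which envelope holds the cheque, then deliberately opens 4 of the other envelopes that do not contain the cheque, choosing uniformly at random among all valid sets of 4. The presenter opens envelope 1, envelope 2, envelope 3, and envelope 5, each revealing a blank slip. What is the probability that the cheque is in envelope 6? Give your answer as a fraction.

1/7

Consider each possible location of the cheque in turn.
If it is in any of envelopes 1, 2, 3, and 5 (prior 1/7 each): that envelope was opened and seen not to hold the prize — ruled out; weight (1/7)·0 = 0 each.
If it is in either of envelopes 4 and 7 (prior 1/7 each): the presenter has 5 equally likely choices, so probability 1/5; weight (1/7)·(1/5) = 1/35 each.
If it is in envelope 6 (prior 1/7): the presenter has 15 equally likely choices, so probability 1/15; weight (1/7)·(1/15) = 1/105.
The weights sum to 1/15.
So P(the cheque in envelope 6 | the presenter opened envelope 1, envelope 2, envelope 3, and envelope 5) = (1/105) / (1/15) = 1/7.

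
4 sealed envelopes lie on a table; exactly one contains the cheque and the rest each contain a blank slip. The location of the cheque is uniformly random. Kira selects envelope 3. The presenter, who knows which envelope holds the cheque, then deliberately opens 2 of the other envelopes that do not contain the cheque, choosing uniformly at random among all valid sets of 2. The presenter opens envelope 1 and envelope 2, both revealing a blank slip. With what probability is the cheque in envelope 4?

3/4

Consider each possible location of the cheque in turn.
If it is in either of envelopes 1 and 2 (prior 1/4 each): that envelope was opened and seen not to hold the prize — ruled out; weight (1/4)·0 = 0 each.
If it is in envelope 3 (prior 1/4): the presenter has 3 equally likely choices, so probability 1/3; weight (1/4)·(1/3) = 1/12.
If it is in envelope 4 (prior 1/4): the presenter has no choice, probability 1; weight (1/4)·1 = 1/4.
The weights sum to 1/3.
So P(the cheque in envelope 4 | the presenter opened envelope 1 and envelope 2) = (1/4) / (1/3) = 3/4.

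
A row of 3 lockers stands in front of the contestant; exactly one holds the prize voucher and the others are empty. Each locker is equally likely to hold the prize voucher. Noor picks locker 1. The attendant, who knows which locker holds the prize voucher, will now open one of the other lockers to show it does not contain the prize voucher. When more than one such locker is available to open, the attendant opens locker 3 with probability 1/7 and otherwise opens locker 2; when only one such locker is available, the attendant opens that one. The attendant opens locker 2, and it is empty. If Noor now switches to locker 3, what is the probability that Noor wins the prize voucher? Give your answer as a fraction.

Consider each possible location of the prize voucher in turn.
If it is in locker 1 (prior 1/3): locker 3 is available but not opened, probability 6/7; weight (1/3)·(6/7) = 2/7.
If it is in locker 2 (prior 1/3): the attendant opened locker 2, so this case is ruled out; weight (1/3)·0 = 0.
If it is in locker 3 (prior 1/3): only locker 2 is available, probability 1; weight (1/3)·1 = 1/3.
The weights sum to 13/21.
So P(the prize voucher in locker 3 | the attendant opened locker 2) = (1/3) / (13/21) = 7/13.

7/13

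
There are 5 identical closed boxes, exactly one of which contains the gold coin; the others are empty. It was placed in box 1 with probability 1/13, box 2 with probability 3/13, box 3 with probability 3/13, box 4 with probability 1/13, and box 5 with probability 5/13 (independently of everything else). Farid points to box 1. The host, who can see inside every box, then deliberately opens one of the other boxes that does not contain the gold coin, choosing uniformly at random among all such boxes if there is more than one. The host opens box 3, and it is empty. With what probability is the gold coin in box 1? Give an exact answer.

1/13

Apply Bayes' rule, conditioning on where the gold coin actually is.
If it is in box 1 (prior 1/13): the host has 4 equally likely choices, so probability 1/4; weight (1/13)·(1/4) = 1/52.
If it is in box 2 (prior 3/13): the host has 3 equally likely choices, so probability 1/3; weight (3/13)·(1/3) = 1/13.
If it is in box 3 (prior 3/13): the host opened box 3, so this case is ruled out; weight (3/13)·0 = 0.
If it is in box 4 (prior 1/13): the host has 3 equally likely choices, so probability 1/3; weight (1/13)·(1/3) = 1/39.
If it is in box 5 (prior 5/13): the host has 3 equally likely choices, so probability 1/3; weight (5/13)·(1/3) = 5/39.
The weights sum to 1/4.
So P(the gold coin in box 1 | the host opened box 3) = (1/52) / (1/4) = 1/13.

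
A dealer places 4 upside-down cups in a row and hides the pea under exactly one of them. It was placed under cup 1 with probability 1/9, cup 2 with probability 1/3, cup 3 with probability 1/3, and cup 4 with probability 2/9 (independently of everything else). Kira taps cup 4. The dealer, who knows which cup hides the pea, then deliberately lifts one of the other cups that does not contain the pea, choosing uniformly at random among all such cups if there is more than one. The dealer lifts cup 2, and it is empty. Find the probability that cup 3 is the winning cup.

9/16

Apply Bayes' rule, conditioning on where the pea actually is.
If it is under cup 1 (prior 1/9): the dealer has 2 equally likely choices, so probability 1/2; weight (1/9)·(1/2) = 1/18.
If it is under cup 2 (prior 1/3): the dealer opened cup 2, so this case is ruled out; weight (1/3)·0 = 0.
If it is under cup 3 (prior 1/3): the dealer has 2 equally likely choices, so probability 1/2; weight (1/3)·(1/2) = 1/6.
If it is under cup 4 (prior 2/9): the dealer has 3 equally likely choices, so probability 1/3; weight (2/9)·(1/3) = 2/27.
The weights sum to 8/27.
So P(the pea under cup 3 | the dealer opened cup 2) = (1/6) / (8/27) = 9/16.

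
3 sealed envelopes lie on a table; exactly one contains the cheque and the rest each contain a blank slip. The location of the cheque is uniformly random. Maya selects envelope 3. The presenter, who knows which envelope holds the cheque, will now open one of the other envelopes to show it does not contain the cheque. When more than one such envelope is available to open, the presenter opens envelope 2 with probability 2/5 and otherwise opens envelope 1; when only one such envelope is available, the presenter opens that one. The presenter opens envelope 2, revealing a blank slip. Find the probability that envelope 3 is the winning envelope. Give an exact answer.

2/7

Apply Bayes' rule, conditioning on where the cheque actually is.
If it is in envelope 1 (prior 1/3): only envelope 2 is available, probability 1; weight (1/3)·1 = 1/3.
If it is in envelope 2 (prior 1/3): the presenter opened envelope 2, so this case is ruled out; weight (1/3)·0 = 0.
If it is in envelope 3 (prior 1/3): envelope 2 is available, opened with probability 2/5; weight (1/3)·(2/5) = 2/15.
The weights sum to 7/15.
So P(the cheque in envelope 3 | the presenter opened envelope 2) = (2/15) / (7/15) = 2/7.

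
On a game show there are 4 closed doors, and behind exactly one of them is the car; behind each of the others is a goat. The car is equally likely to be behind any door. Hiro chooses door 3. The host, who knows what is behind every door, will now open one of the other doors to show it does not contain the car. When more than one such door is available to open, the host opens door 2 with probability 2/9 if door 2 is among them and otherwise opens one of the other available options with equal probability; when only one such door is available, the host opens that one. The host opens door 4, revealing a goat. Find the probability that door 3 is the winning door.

Condition on the true location of the car.
If it is behind door 1 (prior 1/4): door 2 is available but not opened, probability 7/9; weight (1/4)·(7/9) = 7/36.
If it is behind door 2 (prior 1/4): door 2 holds the prize so is unavailable; the host chooses uniformly among the 2 others, probability 1/2; weight (1/4)·(1/2) = 1/8.
If it is behind door 3 (prior 1/4): door 2 is available but not opened; door 4 gets probability (1 − 2/9)/2 = 7/18; weight (1/4)·(7/18) = 7/72.
If it is behind door 4 (prior 1/4): the host opened door 4, so this case is ruled out; weight (1/4)·0 = 0.
The weights sum to 5/12.
So P(the car behind door 3 | the host opened door 4) = (7/72) / (5/12) = 7/30.

7/30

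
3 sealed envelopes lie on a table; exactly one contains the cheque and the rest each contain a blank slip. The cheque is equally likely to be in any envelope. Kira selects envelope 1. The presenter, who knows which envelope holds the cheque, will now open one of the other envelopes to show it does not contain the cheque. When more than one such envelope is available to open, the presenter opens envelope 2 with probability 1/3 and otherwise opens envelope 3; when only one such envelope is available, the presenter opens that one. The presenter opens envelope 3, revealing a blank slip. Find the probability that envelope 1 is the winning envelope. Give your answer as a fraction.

2/5

Condition on the true location of the cheque.
If it is in envelope 1 (prior 1/3): envelope 2 is available but not opened, probability 2/3; weight (1/3)·(2/3) = 2/9.
If it is in envelope 2 (prior 1/3): only envelope 3 is available, probability 1; weight (1/3)·1 = 1/3.
If it is in envelope 3 (prior 1/3): the presenter opened envelope 3, so this case is ruled out; weight (1/3)·0 = 0.
The weights sum to 5/9.
So P(the cheque in envelope 1 | the presenter opened envelope 3) = (2/9) / (5/9) = 2/5.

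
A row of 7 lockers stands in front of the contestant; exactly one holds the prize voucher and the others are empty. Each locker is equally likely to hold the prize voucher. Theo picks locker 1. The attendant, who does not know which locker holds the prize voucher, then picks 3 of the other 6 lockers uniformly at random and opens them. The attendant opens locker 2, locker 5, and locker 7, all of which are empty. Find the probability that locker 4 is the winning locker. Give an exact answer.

Apply Bayes' rule, conditioning on where the prize voucher actually is.
If it is in any of lockers 1, 3, 4, and 6 (prior 1/7 each): the attendant picks exactly this set with probability 1/20 regardless, and none is the prize; weight (1/7)·(1/20) = 1/140 each.
If it is in any of lockers 2, 5, and 7 (prior 1/7 each): that locker was opened and seen not to hold the prize — ruled out; weight (1/7)·0 = 0 each.
The weights sum to 1/35.
So P(the prize voucher in locker 4 | the attendant opened locker 2, locker 5, and locker 7) = (1/140) / (1/35) = 1/4.

1/4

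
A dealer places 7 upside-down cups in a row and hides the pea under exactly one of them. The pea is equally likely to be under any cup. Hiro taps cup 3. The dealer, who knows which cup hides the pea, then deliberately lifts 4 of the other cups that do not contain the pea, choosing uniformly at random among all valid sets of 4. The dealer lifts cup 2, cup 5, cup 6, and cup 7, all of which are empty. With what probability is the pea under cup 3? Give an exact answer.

Condition on the true location of the pea.
If it is under either of cups 1 and 4 (prior 1/7 each): the dealer has 5 equally likely choices, so probability 1/5; weight (1/7)·(1/5) = 1/35 each.
If it is under any of cups 2, 5, 6, and 7 (prior 1/7 each): that cup was opened and seen not to hold the prize — ruled out; weight (1/7)·0 = 0 each.
If it is under cup 3 (prior 1/7): the dealer has 15 equally likely choices, so probability 1/15; weight (1/7)·(1/15) = 1/105.
The weights sum to 1/15.
So P(the pea under cup 3 | the dealer opened cup 2, cup 5, cup 6, and cup 7) = (1/105) / (1/15) = 1/7.

1/7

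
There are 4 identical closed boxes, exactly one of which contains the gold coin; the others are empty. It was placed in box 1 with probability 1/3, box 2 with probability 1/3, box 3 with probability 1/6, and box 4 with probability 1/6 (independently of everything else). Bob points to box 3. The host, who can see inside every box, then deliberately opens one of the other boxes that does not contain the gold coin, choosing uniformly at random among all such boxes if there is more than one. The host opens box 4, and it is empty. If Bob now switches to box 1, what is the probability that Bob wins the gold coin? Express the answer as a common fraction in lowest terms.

3/7

Condition on the true location of the gold coin.
If it is in either of boxes 1 and 2 (prior 1/3 each): the host has 2 equally likely choices, so probability 1/2; weight (1/3)·(1/2) = 1/6 each.
If it is in box 3 (prior 1/6): the host has 3 equally likely choices, so probability 1/3; weight (1/6)·(1/3) = 1/18.
If it is in box 4 (prior 1/6): the host opened box 4, so this case is ruled out; weight (1/6)·0 = 0.
The weights sum to 7/18.
So P(the gold coin in box 1 | the host opened box 4) = (1/6) / (7/18) = 3/7.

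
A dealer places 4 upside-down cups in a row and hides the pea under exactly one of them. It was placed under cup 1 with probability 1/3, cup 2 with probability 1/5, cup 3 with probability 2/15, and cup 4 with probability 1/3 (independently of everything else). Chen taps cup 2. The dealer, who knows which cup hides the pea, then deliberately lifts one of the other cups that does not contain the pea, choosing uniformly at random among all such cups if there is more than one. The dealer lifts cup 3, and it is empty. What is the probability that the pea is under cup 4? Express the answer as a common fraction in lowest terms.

5/12

Condition on the true location of the pea.
If it is under either of cups 1 and 4 (prior 1/3 each): the dealer has 2 equally likely choices, so probability 1/2; weight (1/3)·(1/2) = 1/6 each.
If it is under cup 2 (prior 1/5): the dealer has 3 equally likely choices, so probability 1/3; weight (1/5)·(1/3) = 1/15.
If it is under cup 3 (prior 2/15): the dealer opened cup 3, so this case is ruled out; weight (2/15)·0 = 0.
The weights sum to 2/5.
So P(the pea under cup 4 | the dealer opened cup 3) = (1/6) / (2/5) = 5/12.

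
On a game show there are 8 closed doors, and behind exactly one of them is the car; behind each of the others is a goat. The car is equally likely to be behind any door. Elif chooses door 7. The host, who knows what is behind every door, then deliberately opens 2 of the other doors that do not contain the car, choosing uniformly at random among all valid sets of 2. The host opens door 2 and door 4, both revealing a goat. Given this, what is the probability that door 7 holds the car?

1/8

Condition on the true location of the car.
If it is behind any of doors 1, 3, 5, 6, and 8 (prior 1/8 each): the host has 15 equally likely choices, so probability 1/15; weight (1/8)·(1/15) = 1/120 each.
If it is behind either of doors 2 and 4 (prior 1/8 each): that door was opened and seen not to hold the prize — ruled out; weight (1/8)·0 = 0 each.
If it is behind door 7 (prior 1/8): the host has 21 equally likely choices, so probability 1/21; weight (1/8)·(1/21) = 1/168.
The weights sum to 1/21.
So P(the car behind door 7 | the host opened door 2 and door 4) = (1/168) / (1/21) = 1/8.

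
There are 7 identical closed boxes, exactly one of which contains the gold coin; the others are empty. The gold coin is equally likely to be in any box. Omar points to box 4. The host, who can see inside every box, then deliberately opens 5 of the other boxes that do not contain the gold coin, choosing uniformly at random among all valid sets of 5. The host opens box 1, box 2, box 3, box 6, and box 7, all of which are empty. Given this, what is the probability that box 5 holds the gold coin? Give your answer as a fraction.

6/7

Apply Bayes' rule, conditioning on where the gold coin actually is.
If it is in any of boxes 1, 2, 3, 6, and 7 (prior 1/7 each): that box was opened and seen not to hold the prize — ruled out; weight (1/7)·0 = 0 each.
If it is in box 4 (prior 1/7): the host has 6 equally likely choices, so probability 1/6; weight (1/7)·(1/6) = 1/42.
If it is in box 5 (prior 1/7): the host has no choice, probability 1; weight (1/7)·1 = 1/7.
The weights sum to 1/6.
So P(the gold coin in box 5 | the host opened box 1, box 2, box 3, box 6, and box 7) = (1/7) / (1/6) = 6/7.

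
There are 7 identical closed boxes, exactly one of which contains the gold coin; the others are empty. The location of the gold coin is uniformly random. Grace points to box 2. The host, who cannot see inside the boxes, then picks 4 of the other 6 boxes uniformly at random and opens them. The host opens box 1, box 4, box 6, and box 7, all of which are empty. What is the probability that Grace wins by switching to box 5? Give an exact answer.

Apply Bayes' rule, conditioning on where the gold coin actually is.
If it is in any of boxes 1, 4, 6, and 7 (prior 1/7 each): that box was opened and seen not to hold the prize — ruled out; weight (1/7)·0 = 0 each.
If it is in any of boxes 2, 3, and 5 (prior 1/7 each): the host picks exactly this set with probability 1/15 regardless, and none is the prize; weight (1/7)·(1/15) = 1/105 each.
The weights sum to 1/35.
So P(the gold coin in box 5 | the host opened box 1, box 4, box 6, and box 7) = (1/105) / (1/35) = 1/3.

1/3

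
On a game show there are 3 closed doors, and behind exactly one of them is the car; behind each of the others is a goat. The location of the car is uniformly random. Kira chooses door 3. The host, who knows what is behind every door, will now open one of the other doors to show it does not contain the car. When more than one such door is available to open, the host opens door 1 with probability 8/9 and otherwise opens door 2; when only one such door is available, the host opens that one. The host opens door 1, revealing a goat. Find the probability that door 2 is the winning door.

Condition on the true location of the car.
If it is behind door 1 (prior 1/3): the host opened door 1, so this case is ruled out; weight (1/3)·0 = 0.
If it is behind door 2 (prior 1/3): only door 1 is available, probability 1; weight (1/3)·1 = 1/3.
If it is behind door 3 (prior 1/3): door 1 is available, opened with probability 8/9; weight (1/3)·(8/9) = 8/27.
The weights sum to 17/27.
So P(the car behind door 2 | the host opened door 1) = (1/3) / (17/27) = 9/17.

9/17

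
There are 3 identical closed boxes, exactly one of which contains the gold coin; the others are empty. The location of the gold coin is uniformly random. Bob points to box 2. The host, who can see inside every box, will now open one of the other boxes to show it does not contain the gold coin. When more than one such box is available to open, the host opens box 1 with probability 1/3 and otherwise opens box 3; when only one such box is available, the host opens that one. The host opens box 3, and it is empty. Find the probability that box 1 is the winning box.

3/5

Apply Bayes' rule, conditioning on where the gold coin actually is.
If it is in box 1 (prior 1/3): only box 3 is available, probability 1; weight (1/3)·1 = 1/3.
If it is in box 2 (prior 1/3): box 1 is available but not opened, probability 2/3; weight (1/3)·(2/3) = 2/9.
If it is in box 3 (prior 1/3): the host opened box 3, so this case is ruled out; weight (1/3)·0 = 0.
The weights sum to 5/9.
So P(the gold coin in box 1 | the host opened box 3) = (1/3) / (5/9) = 3/5.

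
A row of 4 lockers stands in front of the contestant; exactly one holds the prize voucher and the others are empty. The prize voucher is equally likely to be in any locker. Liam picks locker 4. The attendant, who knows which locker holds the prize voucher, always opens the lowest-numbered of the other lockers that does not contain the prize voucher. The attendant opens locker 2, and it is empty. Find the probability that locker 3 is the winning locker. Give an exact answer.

0

Condition on the true location of the prize voucher.
If it is in locker 1 (prior 1/4): locker 2 is the lowest-numbered option available, probability 1; weight (1/4)·1 = 1/4.
If it is in locker 2 (prior 1/4): the attendant opened locker 2, so this case is ruled out; weight (1/4)·0 = 0.
If it is in either of lockers 3 and 4 (prior 1/4 each): the attendant would have opened locker 1 instead, probability 0; weight (1/4)·0 = 0 each.
The weights sum to 1/4.
So P(the prize voucher in locker 3 | the attendant opened locker 2) = 0 / (1/4) = 0.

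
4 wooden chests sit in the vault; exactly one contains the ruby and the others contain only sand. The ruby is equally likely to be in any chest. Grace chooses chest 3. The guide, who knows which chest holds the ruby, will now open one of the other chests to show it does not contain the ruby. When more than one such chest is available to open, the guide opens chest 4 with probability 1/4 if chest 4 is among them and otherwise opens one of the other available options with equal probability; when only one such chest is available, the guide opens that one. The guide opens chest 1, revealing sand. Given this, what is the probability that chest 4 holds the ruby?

Consider each possible location of the ruby in turn.
If it is in chest 1 (prior 1/4): the guide opened chest 1, so this case is ruled out; weight (1/4)·0 = 0.
If it is in chest 2 (prior 1/4): chest 4 is available but not opened, probability 3/4; weight (1/4)·(3/4) = 3/16.
If it is in chest 3 (prior 1/4): chest 4 is available but not opened; chest 1 gets probability (1 − 1/4)/2 = 3/8; weight (1/4)·(3/8) = 3/32.
If it is in chest 4 (prior 1/4): chest 4 holds the prize so is unavailable; the guide chooses uniformly among the 2 others, probability 1/2; weight (1/4)·(1/2) = 1/8.
The weights sum to 13/32.
So P(the ruby in chest 4 | the guide opened chest 1) = (1/8) / (13/32) = 4/13.

4/13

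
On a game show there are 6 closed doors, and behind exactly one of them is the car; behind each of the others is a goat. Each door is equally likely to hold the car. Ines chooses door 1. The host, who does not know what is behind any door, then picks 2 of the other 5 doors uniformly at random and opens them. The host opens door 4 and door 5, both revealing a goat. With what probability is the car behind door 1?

1/4

Condition on the true location of the car.
If it is behind any of doors 1, 2, 3, and 6 (prior 1/6 each): the host picks exactly this set with probability 1/10 regardless, and none is the prize; weight (1/6)·(1/10) = 1/60 each.
If it is behind either of doors 4 and 5 (prior 1/6 each): that door was opened and seen not to hold the prize — ruled out; weight (1/6)·0 = 0 each.
The weights sum to 1/15.
So P(the car behind door 1 | the host opened door 4 and door 5) = (1/60) / (1/15) = 1/4.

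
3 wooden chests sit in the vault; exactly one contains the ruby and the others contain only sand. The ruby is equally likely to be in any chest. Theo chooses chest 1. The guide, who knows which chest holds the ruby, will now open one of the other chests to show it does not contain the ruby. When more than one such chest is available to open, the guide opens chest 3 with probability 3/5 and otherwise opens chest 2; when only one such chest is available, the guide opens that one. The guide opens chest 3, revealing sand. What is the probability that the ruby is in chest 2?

Consider each possible location of the ruby in turn.
If it is in chest 1 (prior 1/3): chest 3 is available, opened with probability 3/5; weight (1/3)·(3/5) = 1/5.
If it is in chest 2 (prior 1/3): only chest 3 is available, probability 1; weight (1/3)·1 = 1/3.
If it is in chest 3 (prior 1/3): the guide opened chest 3, so this case is ruled out; weight (1/3)·0 = 0.
The weights sum to 8/15.
So P(the ruby in chest 2 | the guide opened chest 3) = (1/3) / (8/15) = 5/8.

5/8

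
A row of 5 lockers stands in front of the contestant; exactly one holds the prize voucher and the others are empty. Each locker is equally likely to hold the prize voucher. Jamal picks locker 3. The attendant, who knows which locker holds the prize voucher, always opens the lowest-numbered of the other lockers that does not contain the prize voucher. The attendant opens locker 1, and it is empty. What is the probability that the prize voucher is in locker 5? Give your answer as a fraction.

Consider each possible location of the prize voucher in turn.
If it is in locker 1 (prior 1/5): the attendant opened locker 1, so this case is ruled out; weight (1/5)·0 = 0.
If it is in any of lockers 2, 3, 4, and 5 (prior 1/5 each): locker 1 is the lowest-numbered option available, probability 1; weight (1/5)·1 = 1/5 each.
The weights sum to 4/5.
So P(the prize voucher in locker 5 | the attendant opened locker 1) = (1/5) / (4/5) = 1/4.

1/4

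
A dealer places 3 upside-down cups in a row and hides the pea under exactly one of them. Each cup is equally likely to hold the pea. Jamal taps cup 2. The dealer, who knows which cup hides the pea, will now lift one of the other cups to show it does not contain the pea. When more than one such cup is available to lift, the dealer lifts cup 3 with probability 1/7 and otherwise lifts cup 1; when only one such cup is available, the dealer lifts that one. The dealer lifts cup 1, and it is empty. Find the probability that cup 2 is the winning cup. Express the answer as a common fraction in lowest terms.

6/13

Consider each possible location of the pea in turn.
If it is under cup 1 (prior 1/3): the dealer opened cup 1, so this case is ruled out; weight (1/3)·0 = 0.
If it is under cup 2 (prior 1/3): cup 3 is available but not opened, probability 6/7; weight (1/3)·(6/7) = 2/7.
If it is under cup 3 (prior 1/3): only cup 1 is available, probability 1; weight (1/3)·1 = 1/3.
The weights sum to 13/21.
So P(the pea under cup 2 | the dealer opened cup 1) = (2/7) / (13/21) = 6/13.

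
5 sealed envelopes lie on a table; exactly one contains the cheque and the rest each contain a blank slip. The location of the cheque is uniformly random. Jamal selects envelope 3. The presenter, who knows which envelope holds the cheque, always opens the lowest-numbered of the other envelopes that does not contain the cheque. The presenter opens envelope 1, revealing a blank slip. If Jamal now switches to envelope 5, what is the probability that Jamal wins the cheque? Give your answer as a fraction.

Condition on the true location of the cheque.
If it is in envelope 1 (prior 1/5): the presenter opened envelope 1, so this case is ruled out; weight (1/5)·0 = 0.
If it is in any of envelopes 2, 3, 4, and 5 (prior 1/5 each): envelope 1 is the lowest-numbered option available, probability 1; weight (1/5)·1 = 1/5 each.
The weights sum to 4/5.
So P(the cheque in envelope 5 | the presenter opened envelope 1) = (1/5) / (4/5) = 1/4.

1/4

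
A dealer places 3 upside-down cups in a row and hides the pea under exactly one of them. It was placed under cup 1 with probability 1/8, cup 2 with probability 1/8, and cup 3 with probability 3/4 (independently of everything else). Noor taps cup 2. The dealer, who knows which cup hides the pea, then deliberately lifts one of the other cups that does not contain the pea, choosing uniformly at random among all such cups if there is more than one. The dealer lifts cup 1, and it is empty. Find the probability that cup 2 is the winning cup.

Condition on the true location of the pea.
If it is under cup 1 (prior 1/8): the dealer opened cup 1, so this case is ruled out; weight (1/8)·0 = 0.
If it is under cup 2 (prior 1/8): the dealer has 2 equally likely choices, so probability 1/2; weight (1/8)·(1/2) = 1/16.
If it is under cup 3 (prior 3/4): the dealer has no choice, probability 1; weight (3/4)·1 = 3/4.
The weights sum to 13/16.
So P(the pea under cup 2 | the dealer opened cup 1) = (1/16) / (13/16) = 1/13.

1/13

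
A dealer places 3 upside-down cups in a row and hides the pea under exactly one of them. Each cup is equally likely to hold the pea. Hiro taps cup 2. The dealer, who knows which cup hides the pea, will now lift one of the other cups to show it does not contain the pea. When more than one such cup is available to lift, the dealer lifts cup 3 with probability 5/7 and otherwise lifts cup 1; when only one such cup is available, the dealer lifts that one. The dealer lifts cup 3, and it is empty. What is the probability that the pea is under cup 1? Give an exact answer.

Apply Bayes' rule, conditioning on where the pea actually is.
If it is under cup 1 (prior 1/3): only cup 3 is available, probability 1; weight (1/3)·1 = 1/3.
If it is under cup 2 (prior 1/3): cup 3 is available, opened with probability 5/7; weight (1/3)·(5/7) = 5/21.
If it is under cup 3 (prior 1/3): the dealer opened cup 3, so this case is ruled out; weight (1/3)·0 = 0.
The weights sum to 4/7.
So P(the pea under cup 1 | the dealer opened cup 3) = (1/3) / (4/7) = 7/12.

7/12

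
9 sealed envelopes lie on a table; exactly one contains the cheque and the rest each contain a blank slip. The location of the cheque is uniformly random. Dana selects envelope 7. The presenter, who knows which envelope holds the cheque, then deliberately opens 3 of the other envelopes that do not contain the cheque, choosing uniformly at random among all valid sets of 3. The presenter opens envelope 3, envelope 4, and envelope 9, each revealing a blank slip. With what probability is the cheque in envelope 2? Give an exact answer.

8/45

Apply Bayes' rule, conditioning on where the cheque actually is.
If it is in any of envelopes 1, 2, 5, 6, and 8 (prior 1/9 each): the presenter has 35 equally likely choices, so probability 1/35; weight (1/9)·(1/35) = 1/315 each.
If it is in any of envelopes 3, 4, and 9 (prior 1/9 each): that envelope was opened and seen not to hold the prize — ruled out; weight (1/9)·0 = 0 each.
If it is in envelope 7 (prior 1/9): the presenter has 56 equally likely choices, so probability 1/56; weight (1/9)·(1/56) = 1/504.
The weights sum to 1/56.
So P(the cheque in envelope 2 | the presenter opened envelope 3, envelope 4, and envelope 9) = (1/315) / (1/56) = 8/45.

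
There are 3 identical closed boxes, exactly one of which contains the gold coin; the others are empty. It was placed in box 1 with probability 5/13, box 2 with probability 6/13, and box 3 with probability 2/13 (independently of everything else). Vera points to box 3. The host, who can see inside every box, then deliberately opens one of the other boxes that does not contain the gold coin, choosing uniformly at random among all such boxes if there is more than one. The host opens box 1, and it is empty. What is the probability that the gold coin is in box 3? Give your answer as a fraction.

Consider each possible location of the gold coin in turn.
If it is in box 1 (prior 5/13): the host opened box 1, so this case is ruled out; weight (5/13)·0 = 0.
If it is in box 2 (prior 6/13): the host has no choice, probability 1; weight (6/13)·1 = 6/13.
If it is in box 3 (prior 2/13): the host has 2 equally likely choices, so probability 1/2; weight (2/13)·(1/2) = 1/13.
The weights sum to 7/13.
So P(the gold coin in box 3 | the host opened box 1) = (1/13) / (7/13) = 1/7.

1/7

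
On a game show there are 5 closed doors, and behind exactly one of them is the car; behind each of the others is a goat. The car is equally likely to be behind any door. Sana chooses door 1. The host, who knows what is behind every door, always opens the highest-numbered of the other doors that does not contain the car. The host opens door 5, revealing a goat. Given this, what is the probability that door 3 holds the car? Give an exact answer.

Consider each possible location of the car in turn.
If it is behind any of doors 1, 2, 3, and 4 (prior 1/5 each): door 5 is the highest-numbered option available, probability 1; weight (1/5)·1 = 1/5 each.
If it is behind door 5 (prior 1/5): the host opened door 5, so this case is ruled out; weight (1/5)·0 = 0.
The weights sum to 4/5.
So P(the car behind door 3 | the host opened door 5) = (1/5) / (4/5) = 1/4.

1/4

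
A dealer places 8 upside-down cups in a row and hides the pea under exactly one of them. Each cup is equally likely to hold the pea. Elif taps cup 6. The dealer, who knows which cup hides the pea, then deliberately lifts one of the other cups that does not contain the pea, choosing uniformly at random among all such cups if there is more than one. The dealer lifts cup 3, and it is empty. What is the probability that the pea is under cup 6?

1/8

Condition on the true location of the pea.
If it is under any of cups 1, 2, 4, 5, 7, and 8 (prior 1/8 each): the dealer has 6 equally likely choices, so probability 1/6; weight (1/8)·(1/6) = 1/48 each.
If it is under cup 3 (prior 1/8): the dealer opened cup 3, so this case is ruled out; weight (1/8)·0 = 0.
If it is under cup 6 (prior 1/8): the dealer has 7 equally likely choices, so probability 1/7; weight (1/8)·(1/7) = 1/56.
The weights sum to 1/7.
So P(the pea under cup 6 | the dealer opened cup 3) = (1/56) / (1/7) = 1/8.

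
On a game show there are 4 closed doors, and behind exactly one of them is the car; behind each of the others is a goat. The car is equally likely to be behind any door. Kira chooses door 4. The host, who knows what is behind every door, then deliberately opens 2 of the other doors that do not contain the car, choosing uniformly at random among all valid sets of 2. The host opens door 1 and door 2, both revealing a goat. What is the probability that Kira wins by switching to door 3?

3/4

Condition on the true location of the car.
If it is behind either of doors 1 and 2 (prior 1/4 each): that door was opened and seen not to hold the prize — ruled out; weight (1/4)·0 = 0 each.
If it is behind door 3 (prior 1/4): the host has no choice, probability 1; weight (1/4)·1 = 1/4.
If it is behind door 4 (prior 1/4): the host has 3 equally likely choices, so probability 1/3; weight (1/4)·(1/3) = 1/12.
The weights sum to 1/3.
So P(the car behind door 3 | the host opened door 1 and door 2) = (1/4) / (1/3) = 3/4.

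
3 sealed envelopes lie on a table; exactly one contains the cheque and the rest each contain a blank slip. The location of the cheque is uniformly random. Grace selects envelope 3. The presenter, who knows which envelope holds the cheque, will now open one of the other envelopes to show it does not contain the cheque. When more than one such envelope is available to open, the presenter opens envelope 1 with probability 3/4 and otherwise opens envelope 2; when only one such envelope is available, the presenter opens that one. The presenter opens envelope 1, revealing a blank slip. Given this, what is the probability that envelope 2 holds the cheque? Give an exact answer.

Apply Bayes' rule, conditioning on where the cheque actually is.
If it is in envelope 1 (prior 1/3): the presenter opened envelope 1, so this case is ruled out; weight (1/3)·0 = 0.
If it is in envelope 2 (prior 1/3): only envelope 1 is available, probability 1; weight (1/3)·1 = 1/3.
If it is in envelope 3 (prior 1/3): envelope 1 is available, opened with probability 3/4; weight (1/3)·(3/4) = 1/4.
The weights sum to 7/12.
So P(the cheque in envelope 2 | the presenter opened envelope 1) = (1/3) / (7/12) = 4/7.

4/7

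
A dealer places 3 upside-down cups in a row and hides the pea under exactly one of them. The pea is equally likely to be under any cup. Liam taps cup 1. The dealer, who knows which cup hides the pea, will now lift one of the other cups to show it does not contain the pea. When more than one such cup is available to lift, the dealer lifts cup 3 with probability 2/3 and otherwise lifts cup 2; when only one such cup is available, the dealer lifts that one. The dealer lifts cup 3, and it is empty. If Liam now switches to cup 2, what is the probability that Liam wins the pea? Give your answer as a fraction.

Apply Bayes' rule, conditioning on where the pea actually is.
If it is under cup 1 (prior 1/3): cup 3 is available, opened with probability 2/3; weight (1/3)·(2/3) = 2/9.
If it is under cup 2 (prior 1/3): only cup 3 is available, probability 1; weight (1/3)·1 = 1/3.
If it is under cup 3 (prior 1/3): the dealer opened cup 3, so this case is ruled out; weight (1/3)·0 = 0.
The weights sum to 5/9.
So P(the pea under cup 2 | the dealer opened cup 3) = (1/3) / (5/9) = 3/5.

3/5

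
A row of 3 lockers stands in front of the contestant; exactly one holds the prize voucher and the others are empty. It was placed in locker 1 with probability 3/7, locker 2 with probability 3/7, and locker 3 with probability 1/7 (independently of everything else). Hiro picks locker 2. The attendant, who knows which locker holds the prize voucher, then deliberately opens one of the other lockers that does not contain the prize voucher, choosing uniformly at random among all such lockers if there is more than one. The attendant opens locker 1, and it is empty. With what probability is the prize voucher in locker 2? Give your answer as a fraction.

3/5

Condition on the true location of the prize voucher.
If it is in locker 1 (prior 3/7): the attendant opened locker 1, so this case is ruled out; weight (3/7)·0 = 0.
If it is in locker 2 (prior 3/7): the attendant has 2 equally likely choices, so probability 1/2; weight (3/7)·(1/2) = 3/14.
If it is in locker 3 (prior 1/7): the attendant has no choice, probability 1; weight (1/7)·1 = 1/7.
The weights sum to 5/14.
So P(the prize voucher in locker 2 | the attendant opened locker 1) = (3/14) / (5/14) = 3/5.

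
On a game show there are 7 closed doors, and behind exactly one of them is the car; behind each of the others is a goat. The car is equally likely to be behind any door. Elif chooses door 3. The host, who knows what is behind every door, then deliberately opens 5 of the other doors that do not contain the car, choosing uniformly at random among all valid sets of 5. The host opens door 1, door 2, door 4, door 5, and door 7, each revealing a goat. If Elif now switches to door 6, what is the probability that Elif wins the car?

6/7

Apply Bayes' rule, conditioning on where the car actually is.
If it is behind any of doors 1, 2, 4, 5, and 7 (prior 1/7 each): that door was opened and seen not to hold the prize — ruled out; weight (1/7)·0 = 0 each.
If it is behind door 3 (prior 1/7): the host has 6 equally likely choices, so probability 1/6; weight (1/7)·(1/6) = 1/42.
If it is behind door 6 (prior 1/7): the host has no choice, probability 1; weight (1/7)·1 = 1/7.
The weights sum to 1/6.
So P(the car behind door 6 | the host opened door 1, door 2, door 4, door 5, and door 7) = (1/7) / (1/6) = 6/7.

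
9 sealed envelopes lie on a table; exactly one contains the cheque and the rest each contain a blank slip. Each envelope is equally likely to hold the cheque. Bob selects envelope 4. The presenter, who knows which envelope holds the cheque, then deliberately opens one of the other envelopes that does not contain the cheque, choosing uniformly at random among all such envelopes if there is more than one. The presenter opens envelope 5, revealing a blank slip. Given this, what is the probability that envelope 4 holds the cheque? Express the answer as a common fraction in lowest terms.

1/9

Consider each possible location of the cheque in turn.
If it is in any of envelopes 1, 2, 3, 6, 7, 8, and 9 (prior 1/9 each): the presenter has 7 equally likely choices, so probability 1/7; weight (1/9)·(1/7) = 1/63 each.
If it is in envelope 4 (prior 1/9): the presenter has 8 equally likely choices, so probability 1/8; weight (1/9)·(1/8) = 1/72.
If it is in envelope 5 (prior 1/9): the presenter opened envelope 5, so this case is ruled out; weight (1/9)·0 = 0.
The weights sum to 1/8.
So P(the cheque in envelope 4 | the presenter opened envelope 5) = (1/72) / (1/8) = 1/9.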